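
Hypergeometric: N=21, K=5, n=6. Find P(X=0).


P(X=0) = C(5,0)*C(16,6) / C(21,6)
= 1*8008 / 54264
= 8008/54264 = 143/969

143/969


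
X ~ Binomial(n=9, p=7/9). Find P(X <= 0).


P(X<=0) = P(X=0)
= 512/387420489
= 512/387420489

512/387420489


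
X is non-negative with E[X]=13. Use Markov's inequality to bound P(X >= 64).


Markov: P(X >= a) <= E[X]/a
P(X >= 64) <= 13/64

13/64


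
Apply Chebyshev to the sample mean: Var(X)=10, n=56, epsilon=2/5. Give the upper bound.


Var(Xbar) = Var(X)/n = 10/56
Chebyshev: P(|Xbar-mu| >= 2/5) <= Var(Xbar)/(2/5)^2 = (5/28)/(4/25) = 125/112
Bound exceeds 1, so trivial bound: 1

1


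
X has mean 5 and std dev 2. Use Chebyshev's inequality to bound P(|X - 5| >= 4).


k = 4/2 = 2
Chebyshev: P(|X-mu| >= k*sigma) <= 1/k^2 = 1/2^2 = 1/4

1/4


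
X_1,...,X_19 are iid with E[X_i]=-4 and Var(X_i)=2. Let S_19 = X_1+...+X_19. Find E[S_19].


E[S_n] = n*E[X_1] = 19*-4 = -76

-76


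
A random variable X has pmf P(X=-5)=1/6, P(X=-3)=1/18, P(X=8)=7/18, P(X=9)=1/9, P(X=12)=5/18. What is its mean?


E[X] = sum(x * P(x))
= -5*1/6 - 3*1/18 + 8*7/18 + 9*1/9 + 12*5/18
= 58/9

58/9


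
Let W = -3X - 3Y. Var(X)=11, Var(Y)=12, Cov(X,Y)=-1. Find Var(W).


Var(-3X - 3Y) = (-3)^2*Var(X) + (-3)^2*Var(Y) + 2*(-3)*(-3)*Cov(X,Y)
= 9*11 + 9*12 + 18*(-1)
= 99 + 108 - 18 = 189

189


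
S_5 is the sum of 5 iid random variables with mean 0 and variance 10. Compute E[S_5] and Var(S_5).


E[S_n] = n*mu = 5*0 = 0
Var(S_n) = n*sigma^2 = 5*10 = 50

E[S_5]=0, Var(S_5)=50


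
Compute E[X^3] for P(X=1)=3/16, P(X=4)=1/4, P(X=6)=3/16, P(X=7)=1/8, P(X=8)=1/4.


E[X^3] = sum(g(x)*P(x))
= 1*3/16 + 64*1/4 + 216*3/16 + 343*1/8 + 512*1/4
= 3641/16

3641/16


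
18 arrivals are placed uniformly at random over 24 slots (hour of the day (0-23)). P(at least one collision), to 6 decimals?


P(all different) = prod((24-i)/24 for i=0..17) = 0.000123
P(at least one match) = 1 - 0.000123 = 0.999877

0.999877


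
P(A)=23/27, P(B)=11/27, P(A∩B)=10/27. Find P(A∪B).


P(A∪B) = P(A) + P(B) - P(A∩B)
= 23/27 + 11/27 - 10/27 = 8/9

8/9


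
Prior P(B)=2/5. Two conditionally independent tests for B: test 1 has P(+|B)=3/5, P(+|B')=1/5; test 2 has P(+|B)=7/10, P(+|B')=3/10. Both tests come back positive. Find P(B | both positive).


After test 1: P(+) = 3/5*2/5 + 1/5*3/5 = 9/25
P(B|+) = (6/25)/(9/25) = 2/3
After test 2 (use post1 as new prior): P(+) = 7/10*2/3 + 3/10*1/3 = 17/30
P(B|+,+) = (7/15)/(17/30) = 14/17

14/17


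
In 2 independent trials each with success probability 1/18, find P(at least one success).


P(at least one) = 1 - P(none)
P(none) = (1 - 1/18)^2 = (17/18)^2 = 289/324
P(at least one) = 1 - 289/324 = 35/324

35/324


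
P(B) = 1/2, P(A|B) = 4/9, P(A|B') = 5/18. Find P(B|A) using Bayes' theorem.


P(A) = P(A|B)P(B) + P(A|B')P(B') = 4/9*1/2 + 5/18*1/2 = 13/36
P(B|A) = P(A|B)P(B)/P(A) = (2/9)/(13/36) = 8/13

8/13


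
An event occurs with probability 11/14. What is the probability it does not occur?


P(A') = 1 - P(A) = 1 - 11/14 = 3/14

3/14


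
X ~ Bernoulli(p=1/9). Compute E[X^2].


For Bernoulli: X in {0,1}
E[X^2] = 0^2*(1-1/9) + 1^2*1/9 = 1/9

1/9


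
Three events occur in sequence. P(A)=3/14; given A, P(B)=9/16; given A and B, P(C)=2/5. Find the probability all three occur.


P(A∩B∩C) = P(A) * P(B|A) * P(C|A∩B)
= 3/14 * 9/16 * 2/5
= 27/224 * 2/5 = 27/560

27/560


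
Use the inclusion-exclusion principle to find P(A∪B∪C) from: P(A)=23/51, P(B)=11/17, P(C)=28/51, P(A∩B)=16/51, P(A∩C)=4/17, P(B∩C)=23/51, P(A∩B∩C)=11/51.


P(A∪B∪C) = P(A)+P(B)+P(C) - P(AB)-P(AC)-P(BC) + P(ABC)
= 23/51+11/17+28/51 - 16/51-4/17-23/51 + 11/51
= 44/51

44/51


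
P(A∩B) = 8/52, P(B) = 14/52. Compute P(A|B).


P(A|B) = P(A∩B)/P(B) = (8/52)/(14/52) = 8/14 = 4/7

4/7


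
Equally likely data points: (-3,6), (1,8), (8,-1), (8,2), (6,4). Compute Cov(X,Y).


E[X]=4, E[Y]=19/5, E[XY]=22/5
Cov(X,Y) = E[XY] - E[X]E[Y] = 22/5 - 4*19/5 = -54/5

-54/5


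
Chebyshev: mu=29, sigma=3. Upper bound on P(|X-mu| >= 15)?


k = 15/3 = 5
Chebyshev: P(|X-mu| >= k*sigma) <= 1/k^2 = 1/5^2 = 1/25

1/25


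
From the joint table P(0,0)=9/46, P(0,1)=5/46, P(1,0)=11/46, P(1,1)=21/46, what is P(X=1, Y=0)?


Read from table: P(X=1, Y=0) = 11/46

11/46


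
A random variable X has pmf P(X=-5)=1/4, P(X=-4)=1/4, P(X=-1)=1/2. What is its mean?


E[X] = sum(x * P(x))
= -5*1/4 - 4*1/4 - 1*1/2
= -11/4

-11/4


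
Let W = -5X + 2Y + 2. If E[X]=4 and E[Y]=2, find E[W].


E[-5X + 2Y + 2] = -5*E[X] + 2*E[Y] + 2
= (-5)*(4) + (2)*(2) + (2)
= -20 + 4 + 2 = -14

-14


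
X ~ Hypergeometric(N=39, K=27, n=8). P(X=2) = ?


P(X=2) = C(27,2)*C(12,6) / C(39,8)
= 351*924 / 61523748
= 324324/61523748 = 63/11951

63/11951


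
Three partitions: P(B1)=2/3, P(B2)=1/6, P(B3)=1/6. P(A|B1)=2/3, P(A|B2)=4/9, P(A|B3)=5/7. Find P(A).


P(A) = P(A|B1)P(B1) + P(A|B2)P(B2) + P(A|B3)P(B3)
= 2/3*2/3 + 4/9*1/6 + 5/7*1/6
= 4/9 + 2/27 + 5/42 = 241/378

241/378


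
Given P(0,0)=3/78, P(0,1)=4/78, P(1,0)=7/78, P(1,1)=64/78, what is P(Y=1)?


P(Y=1) = P(0,1)+P(1,1) = 4/78 + 64/78 = 68/78 = 34/39

34/39


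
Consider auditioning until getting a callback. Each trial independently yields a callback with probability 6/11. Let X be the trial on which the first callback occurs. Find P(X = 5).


P(X=5) = (1-p)^4 * p = (5/11)^4 * 6/11
= 625/14641 * 6/11 = 3750/161051

3750/161051


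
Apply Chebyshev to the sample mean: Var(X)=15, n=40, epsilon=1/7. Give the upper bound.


Var(Xbar) = Var(X)/n = 15/40
Chebyshev: P(|Xbar-mu| >= 1/7) <= Var(Xbar)/(1/7)^2 = (3/8)/(1/49) = 147/8
Bound exceeds 1, so trivial bound: 1

1


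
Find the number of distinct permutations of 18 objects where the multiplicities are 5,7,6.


18! = 6402373705728000
Denominator: 5!=120 * 7!=5040 * 6!=720
Coefficient = 6402373705728000 / 435456000 = 14702688

14702688


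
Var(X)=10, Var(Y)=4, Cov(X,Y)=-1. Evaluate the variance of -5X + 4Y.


Var(-5X + 4Y) = (-5)^2*Var(X) + 4^2*Var(Y) + 2*(-5)*4*Cov(X,Y)
= 25*10 + 16*4 - 40*(-1)
= 250 + 64 + 40 = 354

354


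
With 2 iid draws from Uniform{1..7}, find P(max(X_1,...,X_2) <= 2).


P(max <= 2) = P(all X_i <= 2) = (P(X_1 <= 2))^2
= (2/7)^2 = 4/49

4/49


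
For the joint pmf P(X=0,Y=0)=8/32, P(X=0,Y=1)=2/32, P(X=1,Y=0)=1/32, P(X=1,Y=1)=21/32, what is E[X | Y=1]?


P(Y=1) = 23/32
E[X|Y=1] = (0*2 + 1*21)/23 = 21/23

21/23


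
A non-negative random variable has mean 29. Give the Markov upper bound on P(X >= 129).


Markov: P(X >= a) <= E[X]/a
P(X >= 129) <= 29/129

29/129


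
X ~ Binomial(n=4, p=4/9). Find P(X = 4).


P(X=4) = C(4,4) * p^4 * (1-p)^0
= 1 * 256/6561 * 1
= 256/6561

256/6561


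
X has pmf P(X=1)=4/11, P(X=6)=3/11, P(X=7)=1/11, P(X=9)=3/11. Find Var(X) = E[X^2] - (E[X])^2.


E[X] = 56/11, E[X^2] = 404/11
Var(X) = E[X^2] - (E[X])^2 = 404/11 - (56/11)^2 = 1308/121

1308/121


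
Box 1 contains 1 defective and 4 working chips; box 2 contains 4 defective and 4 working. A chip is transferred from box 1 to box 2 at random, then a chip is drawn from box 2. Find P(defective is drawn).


P(transfer defective) = 1/5; P(transfer working) = 4/5
If defective transferred: Urn II has 5 defective of 9, so P(defective|defective moved) = 5/9
If working transferred: Urn II has 4 defective of 9, so P(defective|working moved) = 4/9
By total probability: P(defective) = 1/5*5/9 + 4/5*4/9 = 7/15

7/15


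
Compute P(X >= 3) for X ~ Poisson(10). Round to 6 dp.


P(X>=3) = 1 - P(X<=2) = 1 - (e^(-10)*10^0/0! + e^(-10)*10^1/1! + e^(-10)*10^2/2!)
≈ 1 - (0.0000453999 + 0.0004539993 + 0.0022699965)
= 1 - 0.0027693957 = 0.9972306043
≈ 0.997231

0.997231


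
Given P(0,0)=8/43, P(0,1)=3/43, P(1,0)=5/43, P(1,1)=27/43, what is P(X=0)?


P(X=0) = P(0,0)+P(0,1) = 8/43 + 3/43 = 11/43

11/43


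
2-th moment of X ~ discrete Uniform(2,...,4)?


E[X^2] = (1/3) * sum(x^2 for x=2..4)
= 29/3

29/3


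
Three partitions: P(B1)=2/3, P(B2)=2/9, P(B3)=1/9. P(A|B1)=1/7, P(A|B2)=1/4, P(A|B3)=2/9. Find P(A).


P(A) = P(A|B1)P(B1) + P(A|B2)P(B2) + P(A|B3)P(B3)
= 1/7*2/3 + 1/4*2/9 + 2/9*1/9
= 2/21 + 1/18 + 2/81 = 199/1134

199/1134


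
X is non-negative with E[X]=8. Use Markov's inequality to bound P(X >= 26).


Markov: P(X >= a) <= E[X]/a
P(X >= 26) <= 8/26 = 4/13

4/13


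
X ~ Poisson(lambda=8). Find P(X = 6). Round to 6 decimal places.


P(X=6) = e^(-8) * 8^6 / 6!
≈ 0.0003354626279 * 262144 / 720
≈ 0.122138

0.122138


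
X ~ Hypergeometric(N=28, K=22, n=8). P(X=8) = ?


P(X=8) = C(22,8)*C(6,0) / C(28,8)
= 319770*1 / 3108105
= 319770/3108105 = 646/6279

646/6279


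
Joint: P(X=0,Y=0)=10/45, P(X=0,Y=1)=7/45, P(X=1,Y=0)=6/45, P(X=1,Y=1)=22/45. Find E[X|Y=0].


P(Y=0) = 16/45
E[X|Y=0] = (0*10 + 1*6)/16 = 6/16 = 3/8

3/8


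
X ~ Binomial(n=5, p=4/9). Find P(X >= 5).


P(X>=5) = P(X=5)
= 1024/59049
= 1024/59049

1024/59049


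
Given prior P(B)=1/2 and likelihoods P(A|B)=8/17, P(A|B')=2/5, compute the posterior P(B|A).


P(A) = P(A|B)P(B) + P(A|B')P(B') = 8/17*1/2 + 2/5*1/2 = 37/85
P(B|A) = P(A|B)P(B)/P(A) = (4/17)/(37/85) = 20/37

20/37


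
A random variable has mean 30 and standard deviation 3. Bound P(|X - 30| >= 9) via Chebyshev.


k = 9/3 = 3
Chebyshev: P(|X-mu| >= k*sigma) <= 1/k^2 = 1/3^2 = 1/9

1/9


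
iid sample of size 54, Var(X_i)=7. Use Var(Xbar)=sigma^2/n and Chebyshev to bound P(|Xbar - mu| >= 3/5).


Var(Xbar) = Var(X)/n = 7/54
Chebyshev: P(|Xbar-mu| >= 3/5) <= Var(Xbar)/(3/5)^2 = (7/54)/(9/25) = 175/486

175/486


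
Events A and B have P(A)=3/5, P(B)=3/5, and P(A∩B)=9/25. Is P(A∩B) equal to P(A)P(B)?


P(A)*P(B) = 3/5*3/5 = 9/25
P(A∩B) = 9/25, which equals P(A)P(B), so independent

Yes, A and B are independent


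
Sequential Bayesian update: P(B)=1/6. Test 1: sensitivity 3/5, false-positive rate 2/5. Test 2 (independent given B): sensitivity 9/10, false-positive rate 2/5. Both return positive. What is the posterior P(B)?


After test 1: P(+) = 3/5*1/6 + 2/5*5/6 = 13/30
P(B|+) = (1/10)/(13/30) = 3/13
After test 2 (use post1 as new prior): P(+) = 9/10*3/13 + 2/5*10/13 = 67/130
P(B|+,+) = (27/130)/(67/130) = 27/67

27/67


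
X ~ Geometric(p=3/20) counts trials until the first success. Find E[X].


For geometric (trials until first success), E[X] = 1/p = 1/(3/20) = 20/3

20/3


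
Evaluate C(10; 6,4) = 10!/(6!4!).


10! = 3628800
Denominator: 6!=720 * 4!=24
Coefficient = 3628800 / 17280 = 210

210


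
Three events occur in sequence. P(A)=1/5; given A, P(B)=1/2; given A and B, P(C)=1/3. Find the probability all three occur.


P(A∩B∩C) = P(A) * P(B|A) * P(C|A∩B)
= 1/5 * 1/2 * 1/3
= 1/10 * 1/3 = 1/30

1/30


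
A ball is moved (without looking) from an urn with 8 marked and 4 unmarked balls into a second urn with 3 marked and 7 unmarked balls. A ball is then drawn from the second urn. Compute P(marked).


P(transfer marked) = 8/12 = 2/3; P(transfer unmarked) = 1/3
If marked transferred: Urn II has 4 marked of 11, so P(marked|marked moved) = 4/11
If unmarked transferred: Urn II has 3 marked of 11, so P(marked|unmarked moved) = 3/11
By total probability: P(marked) = 2/3*4/11 + 1/3*3/11 = 1/3

1/3


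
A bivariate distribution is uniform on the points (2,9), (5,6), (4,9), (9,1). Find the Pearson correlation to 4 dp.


Cov(X,Y) = -8.0000, Var(X) = 6.5000, Var(Y) = 10.6875
rho = Cov/(sqrt(VarX)*sqrt(VarY)) = -0.9598

-0.9598


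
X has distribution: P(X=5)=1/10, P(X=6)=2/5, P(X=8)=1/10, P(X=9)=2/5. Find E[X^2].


E[X^2] = sum(g(x)*P(x))
= 25*1/10 + 36*2/5 + 64*1/10 + 81*2/5
= 557/10

557/10


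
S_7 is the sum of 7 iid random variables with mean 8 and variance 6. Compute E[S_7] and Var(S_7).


E[S_n] = n*mu = 7*8 = 56
Var(S_n) = n*sigma^2 = 7*6 = 42

E[S_7]=56, Var(S_7)=42


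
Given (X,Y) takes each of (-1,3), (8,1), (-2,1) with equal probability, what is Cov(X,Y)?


E[X]=5/3, E[Y]=5/3, E[XY]=1
Cov(X,Y) = E[XY] - E[X]E[Y] = 1 - 5/3*5/3 = -16/9

-16/9


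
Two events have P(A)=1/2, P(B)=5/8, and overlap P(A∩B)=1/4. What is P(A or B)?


P(A∪B) = P(A) + P(B) - P(A∩B)
= 1/2 + 5/8 - 1/4 = 7/8

7/8


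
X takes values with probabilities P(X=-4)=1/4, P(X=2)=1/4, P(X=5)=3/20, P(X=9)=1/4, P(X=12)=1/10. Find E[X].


E[X] = sum(x * P(x))
= -4*1/4 + 2*1/4 + 5*3/20 + 9*1/4 + 12*1/10
= 37/10

37/10


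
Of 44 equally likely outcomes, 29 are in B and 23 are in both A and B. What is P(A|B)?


P(A|B) = P(A∩B)/P(B) = (23/44)/(29/44) = 23/29

23/29


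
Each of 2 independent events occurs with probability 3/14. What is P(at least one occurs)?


P(at least one) = 1 - P(none)
P(none) = (1 - 3/14)^2 = (11/14)^2 = 121/196
P(at least one) = 1 - 121/196 = 75/196

75/196


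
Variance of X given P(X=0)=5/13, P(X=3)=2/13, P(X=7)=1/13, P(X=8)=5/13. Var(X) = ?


E[X] = 53/13, E[X^2] = 387/13
Var(X) = E[X^2] - (E[X])^2 = 387/13 - (53/13)^2 = 2222/169

2222/169


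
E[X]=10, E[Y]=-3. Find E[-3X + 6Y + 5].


E[-3X + 6Y + 5] = -3*E[X] + 6*E[Y] + 5
= (-3)*(10) + (6)*(-3) + (5)
= -30 - 18 + 5 = -43

-43


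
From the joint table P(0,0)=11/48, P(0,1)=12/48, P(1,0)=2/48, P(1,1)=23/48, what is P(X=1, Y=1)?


Read from table: P(X=1, Y=1) = 23/48

23/48


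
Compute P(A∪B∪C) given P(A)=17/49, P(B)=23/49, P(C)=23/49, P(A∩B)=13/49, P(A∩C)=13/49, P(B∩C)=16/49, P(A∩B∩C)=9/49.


P(A∪B∪C) = P(A)+P(B)+P(C) - P(AB)-P(AC)-P(BC) + P(ABC)
= 17/49+23/49+23/49 - 13/49-13/49-16/49 + 9/49
= 30/49

30/49


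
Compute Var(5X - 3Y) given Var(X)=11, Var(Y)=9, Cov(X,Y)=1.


Var(5X - 3Y) = 5^2*Var(X) + (-3)^2*Var(Y) + 2*5*(-3)*Cov(X,Y)
= 25*11 + 9*9 - 30*1
= 275 + 81 - 30 = 326

326


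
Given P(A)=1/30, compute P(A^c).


P(A') = 1 - P(A) = 1 - 1/30 = 29/30

29/30


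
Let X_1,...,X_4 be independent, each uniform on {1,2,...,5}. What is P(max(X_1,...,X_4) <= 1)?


P(max <= 1) = P(all X_i <= 1) = (P(X_1 <= 1))^4
= (1/5)^4 = 1/625

1/625


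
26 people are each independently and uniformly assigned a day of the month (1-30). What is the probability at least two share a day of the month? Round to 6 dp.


P(all different) = prod((30-i)/30 for i=0..25) = 0.000000
P(at least one match) = 1 - 0.000000 = 1.000000

1.000000


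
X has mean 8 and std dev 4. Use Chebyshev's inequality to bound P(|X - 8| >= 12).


k = 12/4 = 3
Chebyshev: P(|X-mu| >= k*sigma) <= 1/k^2 = 1/3^2 = 1/9

1/9


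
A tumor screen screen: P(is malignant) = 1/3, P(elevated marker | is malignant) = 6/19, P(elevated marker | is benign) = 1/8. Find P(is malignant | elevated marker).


P(A) = P(A|B)P(B) + P(A|B')P(B') = 6/19*1/3 + 1/8*2/3 = 43/228
P(B|A) = P(A|B)P(B)/P(A) = (2/19)/(43/228) = 24/43

24/43


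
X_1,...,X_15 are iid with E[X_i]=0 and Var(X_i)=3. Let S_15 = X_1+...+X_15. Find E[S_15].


E[S_n] = n*E[X_1] = 15*0 = 0

0


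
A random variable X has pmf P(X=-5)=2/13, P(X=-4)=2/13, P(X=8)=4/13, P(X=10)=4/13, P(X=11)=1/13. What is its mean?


E[X] = sum(x * P(x))
= -5*2/13 - 4*2/13 + 8*4/13 + 10*4/13 + 11*1/13
= 5

5


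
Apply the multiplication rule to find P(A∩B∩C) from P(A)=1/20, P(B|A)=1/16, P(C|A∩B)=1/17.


P(A∩B∩C) = P(A) * P(B|A) * P(C|A∩B)
= 1/20 * 1/16 * 1/17
= 1/320 * 1/17 = 1/5440

1/5440


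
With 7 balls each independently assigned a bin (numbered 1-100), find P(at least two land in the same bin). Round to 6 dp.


P(all different) = prod((100-i)/100 for i=0..6) = 0.806781
P(at least one match) = 1 - 0.806781 = 0.193219

0.193219


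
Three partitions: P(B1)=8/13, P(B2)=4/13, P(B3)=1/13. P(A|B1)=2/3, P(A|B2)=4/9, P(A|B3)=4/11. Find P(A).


P(A) = P(A|B1)P(B1) + P(A|B2)P(B2) + P(A|B3)P(B3)
= 2/3*8/13 + 4/9*4/13 + 4/11*1/13
= 16/39 + 16/117 + 4/143 = 740/1287

740/1287


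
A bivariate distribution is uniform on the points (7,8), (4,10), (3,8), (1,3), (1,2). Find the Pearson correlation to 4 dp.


Cov(X,Y) = 5.1600, Var(X) = 4.9600, Var(Y) = 9.7600
rho = Cov/(sqrt(VarX)*sqrt(VarY)) = 0.7416

0.7416


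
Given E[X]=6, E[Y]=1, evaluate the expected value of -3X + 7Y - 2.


E[-3X + 7Y - 2] = -3*E[X] + 7*E[Y] - 2
= (-3)*(6) + (7)*(1) + (-2)
= -18 + 7 - 2 = -13

-13


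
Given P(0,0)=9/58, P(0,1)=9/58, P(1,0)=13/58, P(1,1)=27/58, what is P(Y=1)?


P(Y=1) = P(0,1)+P(1,1) = 9/58 + 27/58 = 36/58 = 18/29

18/29


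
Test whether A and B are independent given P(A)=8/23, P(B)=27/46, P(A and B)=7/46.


P(A)*P(B) = 8/23*27/46 = 108/529
P(A∩B) = 7/46 != 108/529, so not independent

No, A and B are not independent


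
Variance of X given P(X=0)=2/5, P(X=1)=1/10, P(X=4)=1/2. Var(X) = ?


E[X] = 21/10, E[X^2] = 81/10
Var(X) = E[X^2] - (E[X])^2 = 81/10 - (21/10)^2 = 369/100

369/100


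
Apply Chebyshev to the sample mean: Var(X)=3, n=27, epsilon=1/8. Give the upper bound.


Var(Xbar) = Var(X)/n = 3/27
Chebyshev: P(|Xbar-mu| >= 1/8) <= Var(Xbar)/(1/8)^2 = (1/9)/(1/64) = 64/9
Bound exceeds 1, so trivial bound: 1

1


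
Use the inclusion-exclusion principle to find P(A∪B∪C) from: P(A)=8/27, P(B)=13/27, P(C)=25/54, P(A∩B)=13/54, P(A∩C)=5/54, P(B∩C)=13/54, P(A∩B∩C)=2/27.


P(A∪B∪C) = P(A)+P(B)+P(C) - P(AB)-P(AC)-P(BC) + P(ABC)
= 8/27+13/27+25/54 - 13/54-5/54-13/54 + 2/27
= 20/27

20/27


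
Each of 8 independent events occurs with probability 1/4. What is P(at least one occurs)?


P(at least one) = 1 - P(none)
P(none) = (1 - 1/4)^8 = (3/4)^8 = 6561/65536
P(at least one) = 1 - 6561/65536 = 58975/65536

58975/65536


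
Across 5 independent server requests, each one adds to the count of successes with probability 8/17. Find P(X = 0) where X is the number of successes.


P(X=0) = C(5,0) * p^0 * (1-p)^5
= 1 * 1 * 59049/1419857
= 59049/1419857

59049/1419857


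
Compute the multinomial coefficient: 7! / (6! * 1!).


7! = 5040
Denominator: 6!=720 * 1!=1
Coefficient = 5040 / 720 = 7

7


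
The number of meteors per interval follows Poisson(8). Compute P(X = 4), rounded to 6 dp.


P(X=4) = e^(-8) * 8^4 / 4!
≈ 0.0003354626279 * 4096 / 24
≈ 0.057252

0.057252


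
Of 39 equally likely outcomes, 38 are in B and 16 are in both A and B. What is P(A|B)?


P(A|B) = P(A∩B)/P(B) = (16/39)/(38/39) = 16/38 = 8/19

8/19


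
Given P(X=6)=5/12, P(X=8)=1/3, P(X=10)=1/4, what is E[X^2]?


E[X^2] = sum(g(x)*P(x))
= 36*5/12 + 64*1/3 + 100*1/4
= 184/3

184/3


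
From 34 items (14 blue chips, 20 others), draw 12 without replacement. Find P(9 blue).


P(X=9) = C(14,9)*C(20,3) / C(34,12)
= 2002*1140 / 548354040
= 2282280/548354040 = 1463/351509

1463/351509


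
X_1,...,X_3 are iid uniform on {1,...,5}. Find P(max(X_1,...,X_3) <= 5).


P(max <= 5) = P(all X_i <= 5) = (P(X_1 <= 5))^3
= (5/5)^3 = 1^3 = 1

1


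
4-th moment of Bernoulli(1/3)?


For Bernoulli: X in {0,1}
E[X^4] = 0^4*(1-1/3) + 1^4*1/3 = 1/3

1/3


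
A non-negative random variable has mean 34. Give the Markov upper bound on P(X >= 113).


Markov: P(X >= a) <= E[X]/a
P(X >= 113) <= 34/113

34/113


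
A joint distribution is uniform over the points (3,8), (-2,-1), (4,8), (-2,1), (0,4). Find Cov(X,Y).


E[X]=3/5, E[Y]=4, E[XY]=56/5
Cov(X,Y) = E[XY] - E[X]E[Y] = 56/5 - 3/5*4 = 44/5

44/5


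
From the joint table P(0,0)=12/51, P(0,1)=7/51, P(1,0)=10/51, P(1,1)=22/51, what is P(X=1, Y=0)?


Read from table: P(X=1, Y=0) = 10/51

10/51


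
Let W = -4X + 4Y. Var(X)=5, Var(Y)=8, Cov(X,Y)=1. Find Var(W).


Var(-4X + 4Y) = (-4)^2*Var(X) + 4^2*Var(Y) + 2*(-4)*4*Cov(X,Y)
= 16*5 + 16*8 - 32*1
= 80 + 128 - 32 = 176

176


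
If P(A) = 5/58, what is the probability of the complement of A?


P(A') = 1 - P(A) = 1 - 5/58 = 53/58

53/58


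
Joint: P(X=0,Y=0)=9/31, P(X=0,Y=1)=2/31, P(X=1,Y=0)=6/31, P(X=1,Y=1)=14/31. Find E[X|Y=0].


P(Y=0) = 15/31
E[X|Y=0] = (0*9 + 1*6)/15 = 6/15 = 2/5

2/5


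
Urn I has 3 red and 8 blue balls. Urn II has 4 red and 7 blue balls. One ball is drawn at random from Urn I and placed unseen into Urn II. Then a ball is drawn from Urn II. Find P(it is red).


P(transfer red) = 3/11; P(transfer blue) = 8/11
If red transferred: Urn II has 5 red of 12, so P(red|red moved) = 5/12
If blue transferred: Urn II has 4 red of 12, so P(red|blue moved) = 1/3
By total probability: P(red) = 3/11*5/12 + 8/11*1/3 = 47/132

47/132


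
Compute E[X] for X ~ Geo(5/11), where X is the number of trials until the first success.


For geometric (trials until first success), E[X] = 1/p = 1/(5/11) = 11/5

11/5


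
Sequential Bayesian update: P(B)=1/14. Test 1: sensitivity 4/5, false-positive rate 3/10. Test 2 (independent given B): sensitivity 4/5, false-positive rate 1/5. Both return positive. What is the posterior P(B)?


After test 1: P(+) = 4/5*1/14 + 3/10*13/14 = 47/140
P(B|+) = (2/35)/(47/140) = 8/47
After test 2 (use post1 as new prior): P(+) = 4/5*8/47 + 1/5*39/47 = 71/235
P(B|+,+) = (32/235)/(71/235) = 32/71

32/71


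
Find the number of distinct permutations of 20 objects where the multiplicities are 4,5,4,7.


20! = 2432902008176640000
Denominator: 4!=24 * 5!=120 * 4!=24 * 7!=5040
Coefficient = 2432902008176640000 / 348364800 = 6983776800

6983776800


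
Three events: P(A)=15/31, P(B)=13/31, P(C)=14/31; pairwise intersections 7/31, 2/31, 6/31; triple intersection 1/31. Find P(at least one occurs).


P(A∪B∪C) = P(A)+P(B)+P(C) - P(AB)-P(AC)-P(BC) + P(ABC)
= 15/31+13/31+14/31 - 7/31-2/31-6/31 + 1/31
= 28/31

28/31


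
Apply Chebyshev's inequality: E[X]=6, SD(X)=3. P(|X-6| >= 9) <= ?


k = 9/3 = 3
Chebyshev: P(|X-mu| >= k*sigma) <= 1/k^2 = 1/3^2 = 1/9

1/9


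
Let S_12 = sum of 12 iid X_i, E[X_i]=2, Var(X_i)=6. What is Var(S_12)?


By independence, Var(S_n) = n*Var(X_1) = 12*6 = 72

72


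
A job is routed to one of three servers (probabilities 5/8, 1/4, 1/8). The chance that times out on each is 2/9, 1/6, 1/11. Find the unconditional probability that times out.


P(A) = P(A|B1)P(B1) + P(A|B2)P(B2) + P(A|B3)P(B3)
= 2/9*5/8 + 1/6*1/4 + 1/11*1/8
= 5/36 + 1/24 + 1/88 = 19/99

19/99


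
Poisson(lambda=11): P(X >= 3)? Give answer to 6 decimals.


P(X>=3) = 1 - P(X<=2) = 1 - (e^(-11)*11^0/0! + e^(-11)*11^1/1! + e^(-11)*11^2/2!)
≈ 1 - (0.0000167017 + 0.0001837187 + 0.0010104529)
= 1 - 0.0012108733 = 0.9987891267
≈ 0.998789

0.998789


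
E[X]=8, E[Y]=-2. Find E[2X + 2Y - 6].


E[2X + 2Y - 6] = 2*E[X] + 2*E[Y] - 6
= (2)*(8) + (2)*(-2) + (-6)
= 16 - 4 - 6 = 6

6


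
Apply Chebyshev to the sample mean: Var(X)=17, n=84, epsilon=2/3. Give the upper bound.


Var(Xbar) = Var(X)/n = 17/84
Chebyshev: P(|Xbar-mu| >= 2/3) <= Var(Xbar)/(2/3)^2 = (17/84)/(4/9) = 51/112

51/112


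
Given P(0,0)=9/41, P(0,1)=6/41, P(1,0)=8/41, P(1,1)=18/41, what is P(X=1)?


P(X=1) = P(1,0)+P(1,1) = 8/41 + 18/41 = 26/41

26/41


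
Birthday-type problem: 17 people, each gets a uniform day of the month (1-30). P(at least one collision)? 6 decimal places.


P(all different) = prod((30-i)/30 for i=0..16) = 0.003299
P(at least one match) = 1 - 0.003299 = 0.996701

0.996701


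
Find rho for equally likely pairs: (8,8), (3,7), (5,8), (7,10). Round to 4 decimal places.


Cov(X,Y) = 1.3125, Var(X) = 3.6875, Var(Y) = 1.1875
rho = Cov/(sqrt(VarX)*sqrt(VarY)) = 0.6272

0.6272


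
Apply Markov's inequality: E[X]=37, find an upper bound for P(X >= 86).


Markov: P(X >= a) <= E[X]/a
P(X >= 86) <= 37/86

37/86


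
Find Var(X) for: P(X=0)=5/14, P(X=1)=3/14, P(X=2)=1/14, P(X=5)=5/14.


E[X] = 15/7, E[X^2] = 66/7
Var(X) = E[X^2] - (E[X])^2 = 66/7 - (15/7)^2 = 237/49

237/49


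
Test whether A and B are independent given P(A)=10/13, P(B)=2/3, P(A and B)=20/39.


P(A)*P(B) = 10/13*2/3 = 20/39
P(A∩B) = 20/39, which equals P(A)P(B), so independent

Yes, A and B are independent


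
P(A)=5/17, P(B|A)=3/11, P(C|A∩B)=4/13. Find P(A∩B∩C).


P(A∩B∩C) = P(A) * P(B|A) * P(C|A∩B)
= 5/17 * 3/11 * 4/13
= 15/187 * 4/13 = 60/2431

60/2431


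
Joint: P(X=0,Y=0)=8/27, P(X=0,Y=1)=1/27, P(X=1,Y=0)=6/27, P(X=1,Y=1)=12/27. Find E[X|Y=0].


P(Y=0) = 14/27
E[X|Y=0] = (0*8 + 1*6)/14 = 6/14 = 3/7

3/7


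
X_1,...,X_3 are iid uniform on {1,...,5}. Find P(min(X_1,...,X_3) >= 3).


P(min >= 3) = P(all X_i >= 3) = (P(X_1 >= 3))^3
= (3/5)^3 = 27/125

27/125


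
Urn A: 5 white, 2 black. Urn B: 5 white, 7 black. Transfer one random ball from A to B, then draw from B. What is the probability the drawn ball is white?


P(transfer white) = 5/7; P(transfer black) = 2/7
If white transferred: Urn II has 6 white of 13, so P(white|white moved) = 6/13
If black transferred: Urn II has 5 white of 13, so P(white|black moved) = 5/13
By total probability: P(white) = 5/7*6/13 + 2/7*5/13 = 40/91

40/91


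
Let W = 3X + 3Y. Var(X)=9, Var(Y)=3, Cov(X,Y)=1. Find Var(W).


Var(3X + 3Y) = 3^2*Var(X) + 3^2*Var(Y) + 2*3*3*Cov(X,Y)
= 9*9 + 9*3 + 18*1
= 81 + 27 + 18 = 126

126


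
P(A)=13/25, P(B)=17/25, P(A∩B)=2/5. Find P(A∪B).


P(A∪B) = P(A) + P(B) - P(A∩B)
= 13/25 + 17/25 - 2/5 = 4/5

4/5


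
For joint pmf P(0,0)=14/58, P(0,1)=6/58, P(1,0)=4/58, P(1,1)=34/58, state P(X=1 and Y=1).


Read from table: P(X=1, Y=1) = 34/58 = 17/29

17/29


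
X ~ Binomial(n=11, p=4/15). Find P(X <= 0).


P(X<=0) = P(X=0)
= 285311670611/8649755859375
= 285311670611/8649755859375

285311670611/8649755859375


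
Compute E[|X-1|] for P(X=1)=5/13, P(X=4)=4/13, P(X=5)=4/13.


E[|X-1|] = sum(g(x)*P(x))
= 0*5/13 + 3*4/13 + 4*4/13
= 28/13

28/13


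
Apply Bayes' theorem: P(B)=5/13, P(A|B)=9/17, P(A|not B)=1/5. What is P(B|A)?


P(A) = P(A|B)P(B) + P(A|B')P(B') = 9/17*5/13 + 1/5*8/13 = 361/1105
P(B|A) = P(A|B)P(B)/P(A) = (45/221)/(361/1105) = 225/361

225/361


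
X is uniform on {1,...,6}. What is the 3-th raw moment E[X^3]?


E[X^3] = (1/6) * sum(x^3 for x=1..6)
= 441/6 = 147/2

147/2


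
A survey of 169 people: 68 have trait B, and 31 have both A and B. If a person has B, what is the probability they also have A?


P(A|B) = P(A∩B)/P(B) = (31/169)/(68/169) = 31/68

31/68


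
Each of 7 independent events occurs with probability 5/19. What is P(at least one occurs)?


P(at least one) = 1 - P(none)
P(none) = (1 - 5/19)^7 = (14/19)^7 = 105413504/893871739
P(at least one) = 1 - 105413504/893871739 = 788458235/893871739

788458235/893871739


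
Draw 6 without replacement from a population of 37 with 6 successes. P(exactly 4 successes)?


P(X=4) = C(6,4)*C(31,2) / C(37,6)
= 15*465 / 2324784
= 6975/2324784 = 2325/774928

2325/774928


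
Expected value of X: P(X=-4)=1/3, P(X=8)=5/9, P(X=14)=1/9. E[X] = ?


E[X] = sum(x * P(x))
= -4*1/3 + 8*5/9 + 14*1/9
= 14/3

14/3


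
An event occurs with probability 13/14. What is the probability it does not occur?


P(A') = 1 - P(A) = 1 - 13/14 = 1/14

1/14


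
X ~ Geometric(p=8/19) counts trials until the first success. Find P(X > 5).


P(X > 5) = P(first 5 trials all fail) = (1-p)^5 = (11/19)^5 = 161051/2476099

161051/2476099


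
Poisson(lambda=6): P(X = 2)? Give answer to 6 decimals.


P(X=2) = e^(-6) * 6^2 / 2!
≈ 0.002478752177 * 36 / 2
≈ 0.044618

0.044618


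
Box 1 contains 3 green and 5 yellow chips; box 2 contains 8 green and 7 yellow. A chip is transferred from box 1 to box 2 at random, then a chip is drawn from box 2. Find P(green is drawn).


P(transfer green) = 3/8; P(transfer yellow) = 5/8
If green transferred: Urn II has 9 green of 16, so P(green|green moved) = 9/16
If yellow transferred: Urn II has 8 green of 16, so P(green|yellow moved) = 1/2
By total probability: P(green) = 3/8*9/16 + 5/8*1/2 = 67/128

67/128


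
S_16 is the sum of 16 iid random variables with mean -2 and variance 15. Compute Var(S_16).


By independence, Var(S_n) = n*Var(X_1) = 16*15 = 240

240


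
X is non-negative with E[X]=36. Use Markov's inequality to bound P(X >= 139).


Markov: P(X >= a) <= E[X]/a
P(X >= 139) <= 36/139

36/139


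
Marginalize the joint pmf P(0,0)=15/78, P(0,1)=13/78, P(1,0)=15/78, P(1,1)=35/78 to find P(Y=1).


P(Y=1) = P(0,1)+P(1,1) = 13/78 + 35/78 = 48/78 = 8/13

8/13


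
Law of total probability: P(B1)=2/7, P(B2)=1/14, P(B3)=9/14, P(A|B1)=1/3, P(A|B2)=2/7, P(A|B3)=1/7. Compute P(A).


P(A) = P(A|B1)P(B1) + P(A|B2)P(B2) + P(A|B3)P(B3)
= 1/3*2/7 + 2/7*1/14 + 1/7*9/14
= 2/21 + 1/49 + 9/98 = 61/294

61/294


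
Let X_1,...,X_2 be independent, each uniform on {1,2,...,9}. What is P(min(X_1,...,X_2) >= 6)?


P(min >= 6) = P(all X_i >= 6) = (P(X_1 >= 6))^2
= (4/9)^2 = 16/81

16/81


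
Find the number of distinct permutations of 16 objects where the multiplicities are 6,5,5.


16! = 20922789888000
Denominator: 6!=720 * 5!=120 * 5!=120
Coefficient = 20922789888000 / 10368000 = 2018016

2018016


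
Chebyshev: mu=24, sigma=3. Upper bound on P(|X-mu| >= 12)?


k = 12/3 = 4
Chebyshev: P(|X-mu| >= k*sigma) <= 1/k^2 = 1/4^2 = 1/16

1/16


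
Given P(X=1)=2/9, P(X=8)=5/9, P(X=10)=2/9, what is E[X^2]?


E[X^2] = sum(g(x)*P(x))
= 1*2/9 + 64*5/9 + 100*2/9
= 58

58


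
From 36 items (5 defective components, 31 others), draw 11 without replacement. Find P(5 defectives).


P(X=5) = C(5,5)*C(31,6) / C(36,11)
= 1*736281 / 600805296
= 736281/600805296 = 1/816

1/816


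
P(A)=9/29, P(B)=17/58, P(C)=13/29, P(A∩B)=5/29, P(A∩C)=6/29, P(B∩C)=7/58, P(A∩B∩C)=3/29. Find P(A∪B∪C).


P(A∪B∪C) = P(A)+P(B)+P(C) - P(AB)-P(AC)-P(BC) + P(ABC)
= 9/29+17/58+13/29 - 5/29-6/29-7/58 + 3/29
= 19/29

19/29


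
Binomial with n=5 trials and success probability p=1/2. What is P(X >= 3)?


P(X>=3) = P(X=3) + P(X=4) + P(X=5)
= 5/16 + 5/32 + 1/32
= 1/2

1/2


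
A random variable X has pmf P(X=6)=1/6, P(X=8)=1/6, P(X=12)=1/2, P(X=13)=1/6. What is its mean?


E[X] = sum(x * P(x))
= 6*1/6 + 8*1/6 + 12*1/2 + 13*1/6
= 21/2

21/2


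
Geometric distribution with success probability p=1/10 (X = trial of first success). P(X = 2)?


P(X=2) = (1-p)^1 * p = (9/10)^1 * 1/10
= 9/10 * 1/10 = 9/100

9/100


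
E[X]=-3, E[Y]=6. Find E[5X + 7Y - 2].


E[5X + 7Y - 2] = 5*E[X] + 7*E[Y] - 2
= (5)*(-3) + (7)*(6) + (-2)
= -15 + 42 - 2 = 25

25


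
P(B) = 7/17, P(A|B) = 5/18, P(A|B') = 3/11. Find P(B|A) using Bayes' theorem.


P(A) = P(A|B)P(B) + P(A|B')P(B') = 5/18*7/17 + 3/11*10/17 = 925/3366
P(B|A) = P(A|B)P(B)/P(A) = (35/306)/(925/3366) = 77/185

77/185


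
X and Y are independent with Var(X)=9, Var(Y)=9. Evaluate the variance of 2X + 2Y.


Independence => Cov(X,Y)=0
Var(2X + 2Y) = 2^2*Var(X) + 2^2*Var(Y)
= 4*9 + 4*9 = 72

72


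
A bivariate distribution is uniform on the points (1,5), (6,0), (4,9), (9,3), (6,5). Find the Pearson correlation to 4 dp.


Cov(X,Y) = -3.2800, Var(X) = 6.9600, Var(Y) = 8.6400
rho = Cov/(sqrt(VarX)*sqrt(VarY)) = -0.4230

-0.4230


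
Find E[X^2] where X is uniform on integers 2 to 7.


E[X^2] = (1/6) * sum(x^2 for x=2..7)
= 139/6

139/6


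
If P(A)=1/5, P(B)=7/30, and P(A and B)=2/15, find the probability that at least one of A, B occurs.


P(A∪B) = P(A) + P(B) - P(A∩B)
= 1/5 + 7/30 - 2/15 = 3/10

3/10


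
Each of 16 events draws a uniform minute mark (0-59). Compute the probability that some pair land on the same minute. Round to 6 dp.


P(all different) = prod((60-i)/60 for i=0..15) = 0.110957
P(at least one match) = 1 - 0.110957 = 0.889043

0.889043


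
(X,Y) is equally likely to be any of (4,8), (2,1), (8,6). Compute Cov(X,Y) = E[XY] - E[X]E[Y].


E[X]=14/3, E[Y]=5, E[XY]=82/3
Cov(X,Y) = E[XY] - E[X]E[Y] = 82/3 - 14/3*5 = 4

4


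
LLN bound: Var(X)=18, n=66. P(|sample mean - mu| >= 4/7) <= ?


Var(Xbar) = Var(X)/n = 18/66
Chebyshev: P(|Xbar-mu| >= 4/7) <= Var(Xbar)/(4/7)^2 = (3/11)/(16/49) = 147/176

147/176


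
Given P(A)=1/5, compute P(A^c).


P(A') = 1 - P(A) = 1 - 1/5 = 4/5

4/5


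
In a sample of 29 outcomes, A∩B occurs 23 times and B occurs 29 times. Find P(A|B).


P(A|B) = P(A∩B)/P(B) = (23/29)/(29/29) = 23/29

23/29


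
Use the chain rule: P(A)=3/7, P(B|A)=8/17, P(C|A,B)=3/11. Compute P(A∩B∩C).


P(A∩B∩C) = P(A) * P(B|A) * P(C|A∩B)
= 3/7 * 8/17 * 3/11
= 24/119 * 3/11 = 72/1309

72/1309


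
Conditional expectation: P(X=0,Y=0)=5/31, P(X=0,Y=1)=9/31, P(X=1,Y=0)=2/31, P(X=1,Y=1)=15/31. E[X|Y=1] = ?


P(Y=1) = 24/31
E[X|Y=1] = (0*9 + 1*15)/24 = 15/24 = 5/8

5/8


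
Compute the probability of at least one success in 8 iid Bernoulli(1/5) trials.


P(at least one) = 1 - P(none)
P(none) = (1 - 1/5)^8 = (4/5)^8 = 65536/390625
P(at least one) = 1 - 65536/390625 = 325089/390625

325089/390625


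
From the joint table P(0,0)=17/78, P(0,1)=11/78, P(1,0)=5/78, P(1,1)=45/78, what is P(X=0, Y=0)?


Read from table: P(X=0, Y=0) = 17/78

17/78


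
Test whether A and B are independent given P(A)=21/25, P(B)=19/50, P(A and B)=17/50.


P(A)*P(B) = 21/25*19/50 = 399/1250
P(A∩B) = 17/50 != 399/1250, so not independent

No, A and B are not independent


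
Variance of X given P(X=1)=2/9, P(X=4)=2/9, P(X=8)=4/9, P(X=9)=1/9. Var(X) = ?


E[X] = 17/3, E[X^2] = 371/9
Var(X) = E[X^2] - (E[X])^2 = 371/9 - (17/3)^2 = 82/9

82/9


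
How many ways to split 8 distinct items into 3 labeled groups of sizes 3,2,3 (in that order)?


8! = 40320
Denominator: 3!=6 * 2!=2 * 3!=6
Coefficient = 40320 / 72 = 560

560


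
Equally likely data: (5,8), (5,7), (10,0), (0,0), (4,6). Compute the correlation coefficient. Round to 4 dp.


Cov(X,Y) = -0.3600, Var(X) = 10.1600, Var(Y) = 12.1600
rho = Cov/(sqrt(VarX)*sqrt(VarY)) = -0.0324

-0.0324


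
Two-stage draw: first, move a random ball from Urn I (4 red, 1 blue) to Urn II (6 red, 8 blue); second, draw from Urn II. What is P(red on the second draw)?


P(transfer red) = 4/5; P(transfer blue) = 1/5
If red transferred: Urn II has 7 red of 15, so P(red|red moved) = 7/15
If blue transferred: Urn II has 6 red of 15, so P(red|blue moved) = 2/5
By total probability: P(red) = 4/5*7/15 + 1/5*2/5 = 34/75

34/75


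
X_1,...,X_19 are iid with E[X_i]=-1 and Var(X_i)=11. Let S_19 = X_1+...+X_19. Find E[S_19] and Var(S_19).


E[S_n] = n*mu = 19*-1 = -19
Var(S_n) = n*sigma^2 = 19*11 = 209

E[S_19]=-19, Var(S_19)=209


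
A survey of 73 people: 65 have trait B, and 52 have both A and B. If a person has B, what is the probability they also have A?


P(A|B) = P(A∩B)/P(B) = (52/73)/(65/73) = 52/65 = 4/5

4/5


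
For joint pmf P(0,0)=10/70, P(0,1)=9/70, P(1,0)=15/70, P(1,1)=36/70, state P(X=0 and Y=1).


Read from table: P(X=0, Y=1) = 9/70

9/70


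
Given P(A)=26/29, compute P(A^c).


P(A') = 1 - P(A) = 1 - 26/29 = 3/29

3/29


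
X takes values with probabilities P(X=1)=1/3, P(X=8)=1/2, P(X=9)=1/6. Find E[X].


E[X] = sum(x * P(x))
= 1*1/3 + 8*1/2 + 9*1/6
= 35/6

35/6


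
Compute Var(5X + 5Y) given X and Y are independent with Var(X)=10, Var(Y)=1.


Independence => Cov(X,Y)=0
Var(5X + 5Y) = 5^2*Var(X) + 5^2*Var(Y)
= 25*10 + 25*1 = 275

275


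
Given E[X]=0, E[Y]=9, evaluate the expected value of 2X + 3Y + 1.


E[2X + 3Y + 1] = 2*E[X] + 3*E[Y] + 1
= (2)*(0) + (3)*(9) + (1)
= 0 + 27 + 1 = 28

28


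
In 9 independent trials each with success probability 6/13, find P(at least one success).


P(at least one) = 1 - P(none)
P(none) = (1 - 6/13)^9 = (7/13)^9 = 40353607/10604499373
P(at least one) = 1 - 40353607/10604499373 = 10564145766/10604499373

10564145766/10604499373


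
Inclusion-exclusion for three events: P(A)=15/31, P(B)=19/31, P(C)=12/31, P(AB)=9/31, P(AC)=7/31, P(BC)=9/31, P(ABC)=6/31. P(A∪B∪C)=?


P(A∪B∪C) = P(A)+P(B)+P(C) - P(AB)-P(AC)-P(BC) + P(ABC)
= 15/31+19/31+12/31 - 9/31-7/31-9/31 + 6/31
= 27/31

27/31


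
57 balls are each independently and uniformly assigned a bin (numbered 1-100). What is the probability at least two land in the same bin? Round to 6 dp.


P(all different) = prod((100-i)/100 for i=0..56) = 0.000000
P(at least one match) = 1 - 0.000000 = 1.000000

1.000000


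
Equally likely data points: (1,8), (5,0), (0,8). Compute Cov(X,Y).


E[X]=2, E[Y]=16/3, E[XY]=8/3
Cov(X,Y) = E[XY] - E[X]E[Y] = 8/3 - 2*16/3 = -8

-8


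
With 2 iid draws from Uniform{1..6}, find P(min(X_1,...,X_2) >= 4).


P(min >= 4) = P(all X_i >= 4) = (P(X_1 >= 4))^2
= (3/6)^2 = (1/2)^2 = 1/4

1/4


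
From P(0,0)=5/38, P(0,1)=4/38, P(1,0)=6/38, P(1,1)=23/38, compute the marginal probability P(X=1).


P(X=1) = P(1,0)+P(1,1) = 6/38 + 23/38 = 29/38

29/38


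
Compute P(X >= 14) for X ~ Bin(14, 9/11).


P(X>=14) = P(X=14)
= 22876792454961/379749833583241
= 22876792454961/379749833583241

22876792454961/379749833583241


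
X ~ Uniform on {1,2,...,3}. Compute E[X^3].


E[X^3] = (1/3) * sum(x^3 for x=1..3)
= 36/3 = 12

12


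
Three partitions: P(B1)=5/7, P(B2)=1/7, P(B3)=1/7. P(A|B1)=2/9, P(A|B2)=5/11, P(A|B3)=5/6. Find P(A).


P(A) = P(A|B1)P(B1) + P(A|B2)P(B2) + P(A|B3)P(B3)
= 2/9*5/7 + 5/11*1/7 + 5/6*1/7
= 10/63 + 5/77 + 5/42 = 475/1386

475/1386


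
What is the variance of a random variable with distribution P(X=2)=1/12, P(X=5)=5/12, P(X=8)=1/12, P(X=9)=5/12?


E[X] = 20/3, E[X^2] = 299/6
Var(X) = E[X^2] - (E[X])^2 = 299/6 - (20/3)^2 = 97/18

97/18


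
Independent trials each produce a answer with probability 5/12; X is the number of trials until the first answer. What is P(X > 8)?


P(X > 8) = P(first 8 trials all fail) = (1-p)^8 = (7/12)^8 = 5764801/429981696

5764801/429981696


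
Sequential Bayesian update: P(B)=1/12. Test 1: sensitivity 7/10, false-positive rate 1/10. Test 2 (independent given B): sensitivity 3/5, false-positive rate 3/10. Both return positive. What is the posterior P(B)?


After test 1: P(+) = 7/10*1/12 + 1/10*11/12 = 3/20
P(B|+) = (7/120)/(3/20) = 7/18
After test 2 (use post1 as new prior): P(+) = 3/5*7/18 + 3/10*11/18 = 5/12
P(B|+,+) = (7/30)/(5/12) = 14/25

14/25


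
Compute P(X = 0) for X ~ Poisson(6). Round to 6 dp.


P(X=0) = e^(-6) * 6^0 / 0!
≈ 0.002478752177 * 1 / 1
≈ 0.002479

0.002479


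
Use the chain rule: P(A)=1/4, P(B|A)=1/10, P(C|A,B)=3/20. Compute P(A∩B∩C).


P(A∩B∩C) = P(A) * P(B|A) * P(C|A∩B)
= 1/4 * 1/10 * 3/20
= 1/40 * 3/20 = 3/800

3/800


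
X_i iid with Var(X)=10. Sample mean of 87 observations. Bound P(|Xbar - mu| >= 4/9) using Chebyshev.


Var(Xbar) = Var(X)/n = 10/87
Chebyshev: P(|Xbar-mu| >= 4/9) <= Var(Xbar)/(4/9)^2 = (10/87)/(16/81) = 135/232

135/232


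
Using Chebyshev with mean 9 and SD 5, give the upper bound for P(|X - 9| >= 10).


k = 10/5 = 2
Chebyshev: P(|X-mu| >= k*sigma) <= 1/k^2 = 1/2^2 = 1/4

1/4


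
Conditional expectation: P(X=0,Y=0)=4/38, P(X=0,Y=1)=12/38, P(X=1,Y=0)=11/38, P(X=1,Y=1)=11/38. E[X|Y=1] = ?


P(Y=1) = 23/38
E[X|Y=1] = (0*12 + 1*11)/23 = 11/23

11/23


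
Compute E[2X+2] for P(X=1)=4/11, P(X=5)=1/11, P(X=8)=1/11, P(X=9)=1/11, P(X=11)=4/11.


E[2X+2] = sum(g(x)*P(x))
= 4*4/11 + 12*1/11 + 18*1/11 + 20*1/11 + 24*4/11
= 162/11

162/11


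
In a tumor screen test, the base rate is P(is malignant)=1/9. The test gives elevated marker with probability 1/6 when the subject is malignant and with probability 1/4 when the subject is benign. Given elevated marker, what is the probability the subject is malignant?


P(A) = P(A|B)P(B) + P(A|B')P(B') = 1/6*1/9 + 1/4*8/9 = 13/54
P(B|A) = P(A|B)P(B)/P(A) = (1/54)/(13/54) = 1/13

1/13


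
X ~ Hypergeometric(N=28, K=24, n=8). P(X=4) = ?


P(X=4) = C(24,4)*C(4,4) / C(28,8)
= 10626*1 / 3108105
= 10626/3108105 = 2/585

2/585


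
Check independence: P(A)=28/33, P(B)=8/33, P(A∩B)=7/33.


P(A)*P(B) = 28/33*8/33 = 224/1089
P(A∩B) = 7/33 != 224/1089, so not independent

No, A and B are not independent
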